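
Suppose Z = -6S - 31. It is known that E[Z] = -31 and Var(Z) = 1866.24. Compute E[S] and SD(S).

From Z = -6S - 31: E[Z] = a·E[S] + b, so E[S] = (E[Z] − b)/a = (-31 − (-31))/(-6) = 0.
SD(Z) = √1866.24 = 43.2.
SD(Z) = |a|·SD(S), so SD(S) = 43.2/|-6| = 7.2.

E[S] = 0, SD(S) = 7.2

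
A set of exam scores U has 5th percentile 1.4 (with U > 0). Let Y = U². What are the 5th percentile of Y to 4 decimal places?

5th percentile of Y = 1.96

U² is increasing, so P_{5}(Y) = g(P_{5}(U)) = 1.96.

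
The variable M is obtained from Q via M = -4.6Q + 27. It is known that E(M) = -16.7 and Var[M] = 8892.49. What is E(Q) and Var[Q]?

E(Q) = 9.5, Var[Q] = 420.25

From M = -4.6Q + 27: E(M) = a·E(Q) + b, so E(Q) = (E(M) − b)/a = (-16.7 − 27)/(-4.6) = 9.5.
Var[M] = a²·Var[Q], so Var[Q] = 8892.49/(-4.6)² = 420.25.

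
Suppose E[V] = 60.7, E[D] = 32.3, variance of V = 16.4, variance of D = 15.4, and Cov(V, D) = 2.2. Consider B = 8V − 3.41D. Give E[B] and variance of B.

E[B] = 375.457, variance of B = 1108.64074

E[B] = 8·E[V] + (-3.41)·E[D] = 8·60.7 + (-3.41)·32.3 = 375.457.
variance of B = a²·variance of V + b²·variance of D + 2ab·Cov(V, D) with a = 8, b = -3.41.
= 8²·16.4 + (-3.41)²·15.4 + 2·8·(-3.41)·2.2
= 1049.6 + 179.07274 + (-120.032) = 1108.64074.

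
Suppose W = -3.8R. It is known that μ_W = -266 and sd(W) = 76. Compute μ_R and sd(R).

μ_R = 70, sd(R) = 20

From W = -3.8R: μ_W = a·μ_R + b, so μ_R = (μ_W − b)/a = (-266 − 0)/(-3.8) = 70.
sd(W) = |a|·sd(R), so sd(R) = 76/|-3.8| = 20.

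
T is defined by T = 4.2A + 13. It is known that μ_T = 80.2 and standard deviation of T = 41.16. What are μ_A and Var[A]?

μ_A = 16, Var[A] = 96.04

From T = 4.2A + 13: μ_T = a·μ_A + b, so μ_A = (μ_T − b)/a = (80.2 − 13)/4.2 = 16.
Var[T] = 41.16² = 1694.1456.
Var[T] = a²·Var[A], so Var[A] = 1694.1456/4.2² = 96.04.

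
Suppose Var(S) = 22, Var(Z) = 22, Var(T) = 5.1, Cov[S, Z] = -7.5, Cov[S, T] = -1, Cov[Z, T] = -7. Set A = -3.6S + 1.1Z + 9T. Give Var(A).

Var(A) = a²·Var(S) + b²·Var(Z) + c²·Var(T) + 2ab·Cov[S, Z] + 2ac·Cov[S, T] + 2bc·Cov[Z, T], with a = -3.6, b = 1.1, c = 9.
= 285.12 + 26.62 + 413.1 + 59.4 + 64.8 + (-138.6)
= 710.44.

Var(A) = 710.44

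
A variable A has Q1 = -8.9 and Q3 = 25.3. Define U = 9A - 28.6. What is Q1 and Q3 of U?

Q1(U) = -108.7, Q3(U) = 199.1

a = 9 > 0: Q1(U) = a·Q1(A)+b = -108.7, Q3(U) = a·Q3(A)+b = 199.1.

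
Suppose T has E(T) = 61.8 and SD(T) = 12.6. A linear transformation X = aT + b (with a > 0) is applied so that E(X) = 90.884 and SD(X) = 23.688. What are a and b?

SD(X) = a·SD(T) (a > 0), so a = 23.688/12.6 = 1.88.
E(X) = a·E(T) + b, so b = 90.884 − 1.88·61.8 = -25.3.

a = 1.88, b = -25.3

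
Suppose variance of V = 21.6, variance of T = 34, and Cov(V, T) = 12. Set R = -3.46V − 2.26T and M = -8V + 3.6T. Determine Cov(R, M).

By bilinearity, Cov(R, M) = ac·variance of V + bd·variance of T + (ad+bc)·Cov(V, T), with a=-3.46, b=-2.26, c=-8, d=3.6.
ac·variance of V = (-3.46)·(-8)·21.6 = 597.888
bd·variance of T = (-2.26)·3.6·34 = -276.624
(ad+bc)·Cov(V, T) = (5.624)·12 = 67.488
Cov(R, M) = 597.888 + (-276.624) + 67.488 = 388.752.

Cov(R, M) = 388.752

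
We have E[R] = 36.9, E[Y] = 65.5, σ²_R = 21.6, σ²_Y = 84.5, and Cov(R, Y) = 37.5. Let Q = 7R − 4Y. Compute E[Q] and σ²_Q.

E[Q] = 7·E[R] + (-4)·E[Y] = 7·36.9 + (-4)·65.5 = -3.7.
σ²_Q = a²·σ²_R + b²·σ²_Y + 2ab·Cov(R, Y) with a = 7, b = -4.
= 7²·21.6 + (-4)²·84.5 + 2·7·(-4)·37.5
= 1058.4 + 1352 + (-2100) = 310.4.

E[Q] = -3.7, σ²_Q = 310.4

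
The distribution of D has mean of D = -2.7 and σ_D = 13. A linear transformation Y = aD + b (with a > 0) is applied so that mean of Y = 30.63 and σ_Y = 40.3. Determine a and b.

σ_Y = a·σ_D (a > 0), so a = 40.3/13 = 3.1.
mean of Y = a·mean of D + b, so b = 30.63 − 3.1·(-2.7) = 39.

a = 3.1, b = 39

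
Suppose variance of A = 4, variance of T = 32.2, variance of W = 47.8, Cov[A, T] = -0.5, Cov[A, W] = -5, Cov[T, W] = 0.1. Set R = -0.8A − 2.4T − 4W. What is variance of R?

variance of R = a²·variance of A + b²·variance of T + c²·variance of W + 2ab·Cov[A, T] + 2ac·Cov[A, W] + 2bc·Cov[T, W], with a = -0.8, b = -2.4, c = -4.
= 2.56 + 185.472 + 764.8 + (-1.92) + (-32) + 1.92
= 920.832.

variance of R = 920.832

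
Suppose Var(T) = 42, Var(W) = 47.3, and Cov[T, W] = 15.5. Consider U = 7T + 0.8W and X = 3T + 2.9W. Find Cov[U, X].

By bilinearity, Cov[U, X] = ac·Var(T) + bd·Var(W) + (ad+bc)·Cov[T, W], with a=7, b=0.8, c=3, d=2.9.
ac·Var(T) = 7·3·42 = 882
bd·Var(W) = 0.8·2.9·47.3 = 109.736
(ad+bc)·Cov[T, W] = (22.7)·15.5 = 351.85
Cov[U, X] = 882 + 109.736 + 351.85 = 1343.586.

Cov[U, X] = 1343.586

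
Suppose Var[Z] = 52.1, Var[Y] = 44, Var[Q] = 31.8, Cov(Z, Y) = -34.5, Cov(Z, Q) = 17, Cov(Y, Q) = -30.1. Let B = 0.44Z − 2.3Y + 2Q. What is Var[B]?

Var[B] = a²·Var[Z] + b²·Var[Y] + c²·Var[Q] + 2ab·Cov(Z, Y) + 2ac·Cov(Z, Q) + 2bc·Cov(Y, Q), with a = 0.44, b = -2.3, c = 2.
= 10.08656 + 232.76 + 127.2 + 69.828 + 29.92 + 276.92
= 746.71456.

Var[B] = 746.71456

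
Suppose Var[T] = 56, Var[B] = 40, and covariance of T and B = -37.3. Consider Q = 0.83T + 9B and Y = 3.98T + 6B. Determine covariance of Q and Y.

By bilinearity, covariance of Q and Y = ac·Var[T] + bd·Var[B] + (ad+bc)·covariance of T and B, with a=0.83, b=9, c=3.98, d=6.
ac·Var[T] = 0.83·3.98·56 = 184.9904
bd·Var[B] = 9·6·40 = 2160
(ad+bc)·covariance of T and B = (40.8)·(-37.3) = -1521.84
covariance of Q and Y = 184.9904 + 2160 + (-1521.84) = 823.1504.

covariance of Q and Y = 823.1504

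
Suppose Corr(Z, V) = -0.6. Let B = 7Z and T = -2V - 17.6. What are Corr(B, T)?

Corr(B, T) = 0.6

Linear rescalings preserve |correlation|; the slopes 7 and -2 have opposite signs, so the correlation flips sign: Corr(B, T) = −Corr(Z, V) = 0.6.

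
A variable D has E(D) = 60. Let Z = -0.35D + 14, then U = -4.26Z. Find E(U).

E(Z) = (-0.35)·60 + 14 = -7.
E(U) = (-4.26)·(-7) = 29.82.

E(U) = 29.82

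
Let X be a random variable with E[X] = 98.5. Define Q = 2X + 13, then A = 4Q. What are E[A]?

E[A] = 840

E[Q] = 2·98.5 + 13 = 210.
E[A] = 4·210 = 840.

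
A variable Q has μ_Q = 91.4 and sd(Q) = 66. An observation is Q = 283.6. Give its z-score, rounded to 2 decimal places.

z = (Q − μ_Q) / sd(Q) = (283.6 − 91.4) / 66 ≈ 2.91.

z = 2.91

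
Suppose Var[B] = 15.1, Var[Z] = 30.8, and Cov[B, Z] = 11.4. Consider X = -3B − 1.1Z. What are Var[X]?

Var[X] = 248.408

Var[X] = a²·Var[B] + b²·Var[Z] + 2ab·Cov[B, Z] with a = -3, b = -1.1.
= (-3)²·15.1 + (-1.1)²·30.8 + 2·(-3)·(-1.1)·11.4
= 135.9 + 37.268 + 75.24 = 248.408.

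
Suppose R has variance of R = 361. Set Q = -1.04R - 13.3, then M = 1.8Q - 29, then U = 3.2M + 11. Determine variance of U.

variance of Q = (-1.04)²·361 = 390.4576.
variance of M = 1.8²·390.4576 = 1265.082624.
variance of U = 3.2²·1265.082624 = 12954.44606976.

variance of U = 12954.44606976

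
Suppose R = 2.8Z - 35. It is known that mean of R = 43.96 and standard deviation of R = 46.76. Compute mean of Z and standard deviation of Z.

From R = 2.8Z - 35: mean of R = a·mean of Z + b, so mean of Z = (mean of R − b)/a = (43.96 − (-35))/2.8 = 28.2.
standard deviation of R = |a|·standard deviation of Z, so standard deviation of Z = 46.76/|2.8| = 16.7.

mean of Z = 28.2, standard deviation of Z = 16.7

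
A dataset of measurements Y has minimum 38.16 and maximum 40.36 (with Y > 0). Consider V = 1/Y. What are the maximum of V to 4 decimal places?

1/Y is decreasing on this domain, so max(V) comes from min(Y) = 38.16: max(V) = 1/(38.16) ≈ 0.0262.

max(V) = 0.0262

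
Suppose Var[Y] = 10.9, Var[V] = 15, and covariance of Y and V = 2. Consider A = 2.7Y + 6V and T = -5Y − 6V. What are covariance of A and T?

By bilinearity, covariance of A and T = ac·Var[Y] + bd·Var[V] + (ad+bc)·covariance of Y and V, with a=2.7, b=6, c=-5, d=-6.
ac·Var[Y] = 2.7·(-5)·10.9 = -147.15
bd·Var[V] = 6·(-6)·15 = -540
(ad+bc)·covariance of Y and V = (-46.2)·2 = -92.4
covariance of A and T = -147.15 + (-540) + (-92.4) = -779.55.

covariance of A and T = -779.55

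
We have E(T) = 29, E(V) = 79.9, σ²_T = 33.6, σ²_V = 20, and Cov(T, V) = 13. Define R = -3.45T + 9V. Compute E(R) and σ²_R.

E(R) = (-3.45)·E(T) + 9·E(V) = (-3.45)·29 + 9·79.9 = 619.05.
σ²_R = a²·σ²_T + b²·σ²_V + 2ab·Cov(T, V) with a = -3.45, b = 9.
= (-3.45)²·33.6 + 9²·20 + 2·(-3.45)·9·13
= 399.924 + 1620 + (-807.3) = 1212.624.

E(R) = 619.05, σ²_R = 1212.624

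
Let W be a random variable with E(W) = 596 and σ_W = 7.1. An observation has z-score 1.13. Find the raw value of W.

W = 604.023

W = E(W) + z·σ_W = 596 + 1.13·7.1 = 604.023.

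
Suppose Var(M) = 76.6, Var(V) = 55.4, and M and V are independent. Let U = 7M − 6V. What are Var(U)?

Var(U) = a²·Var(M) + b²·Var(V) + 2ab·Cov(M, V) with a = 7, b = -6.
Independence gives Cov(M, V) = 0.
= 7²·76.6 + (-6)²·55.4 + 2·7·(-6)·0
= 3753.4 + 1994.4 + 0 = 5747.8.

Var(U) = 5747.8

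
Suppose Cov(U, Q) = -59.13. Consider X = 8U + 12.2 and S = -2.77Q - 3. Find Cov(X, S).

Cov(X, S) = 1310.3208

Cov(X, S) = a·c·Cov(U, Q) = 8·(-2.77)·(-59.13) = 1310.3208. Additive constants drop out.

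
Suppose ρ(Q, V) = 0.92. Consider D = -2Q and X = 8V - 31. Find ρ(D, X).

ρ(D, X) = -0.92

Linear rescalings preserve |correlation|; the slopes -2 and 8 have opposite signs, so the correlation flips sign: ρ(D, X) = −ρ(Q, V) = -0.92.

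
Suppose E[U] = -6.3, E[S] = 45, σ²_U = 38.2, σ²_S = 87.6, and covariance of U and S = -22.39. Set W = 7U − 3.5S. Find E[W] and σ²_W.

E[W] = -201.6, σ²_W = 4042.01

E[W] = 7·E[U] + (-3.5)·E[S] = 7·(-6.3) + (-3.5)·45 = -201.6.
σ²_W = a²·σ²_U + b²·σ²_S + 2ab·covariance of U and S with a = 7, b = -3.5.
= 7²·38.2 + (-3.5)²·87.6 + 2·7·(-3.5)·(-22.39)
= 1871.8 + 1073.1 + 1097.11 = 4042.01.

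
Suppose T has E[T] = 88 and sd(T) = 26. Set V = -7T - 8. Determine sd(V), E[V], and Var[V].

sd(V) = 182, E[V] = -624, Var[V] = 33124

V = -7T - 8 is linear with a = -7, b = -8.
sd(V) = |a|·sd(T) = |-7|·26 = 182.
E[V] = a·E[T] + b = (-7)·88 + (-8) = -624.
Var[T] = 26² = 676.
Var[V] = a²·Var[T] = (-7)²·676 = 33124 (the additive constant -8 does not affect variance).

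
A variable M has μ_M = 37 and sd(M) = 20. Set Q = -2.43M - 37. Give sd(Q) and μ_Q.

Q = -2.43M - 37 is linear with a = -2.43, b = -37.
sd(Q) = |a|·sd(M) = |-2.43|·20 = 48.6.
μ_Q = a·μ_M + b = (-2.43)·37 + (-37) = -126.91.

sd(Q) = 48.6, μ_Q = -126.91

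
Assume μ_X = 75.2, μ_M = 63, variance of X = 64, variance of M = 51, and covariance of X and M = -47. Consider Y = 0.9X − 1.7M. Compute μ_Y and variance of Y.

μ_Y = -39.42, variance of Y = 343.05

μ_Y = 0.9·μ_X + (-1.7)·μ_M = 0.9·75.2 + (-1.7)·63 = -39.42.
variance of Y = a²·variance of X + b²·variance of M + 2ab·covariance of X and M with a = 0.9, b = -1.7.
= 0.9²·64 + (-1.7)²·51 + 2·0.9·(-1.7)·(-47)
= 51.84 + 147.39 + 143.82 = 343.05.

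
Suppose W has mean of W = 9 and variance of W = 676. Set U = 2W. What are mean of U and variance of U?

mean of U = 18, variance of U = 2704

U = 2W is linear with a = 2, b = 0.
mean of U = a·mean of W + b = 2·9 = 18.
variance of U = a²·variance of W = 2²·676 = 2704.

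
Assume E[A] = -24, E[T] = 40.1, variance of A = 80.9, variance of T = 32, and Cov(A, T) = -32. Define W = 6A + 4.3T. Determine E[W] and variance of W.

E[W] = 28.43, variance of W = 1852.88

E[W] = 6·E[A] + 4.3·E[T] = 6·(-24) + 4.3·40.1 = 28.43.
variance of W = a²·variance of A + b²·variance of T + 2ab·Cov(A, T) with a = 6, b = 4.3.
= 6²·80.9 + 4.3²·32 + 2·6·4.3·(-32)
= 2912.4 + 591.68 + (-1651.2) = 1852.88.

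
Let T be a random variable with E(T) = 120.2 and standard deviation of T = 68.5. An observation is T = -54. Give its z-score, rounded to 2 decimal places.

z = -2.54

z = (T − E(T)) / standard deviation of T = (-54 − 120.2) / 68.5 ≈ -2.54.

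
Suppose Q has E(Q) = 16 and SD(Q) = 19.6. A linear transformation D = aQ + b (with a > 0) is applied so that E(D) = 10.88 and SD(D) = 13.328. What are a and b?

a = 0.68, b = 0

SD(D) = a·SD(Q) (a > 0), so a = 13.328/19.6 = 0.68.
E(D) = a·E(Q) + b, so b = 10.88 − 0.68·16 = 0.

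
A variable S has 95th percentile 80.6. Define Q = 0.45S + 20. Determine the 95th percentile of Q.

95th percentile of Q = 56.27

Since a = 0.45 > 0 the transformation is increasing, so the 95th percentile of Q = a·(P_{95} of S) + b = 0.45·80.6 + 20 = 56.27.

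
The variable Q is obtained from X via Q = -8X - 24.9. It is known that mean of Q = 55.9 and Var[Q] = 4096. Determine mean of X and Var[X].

mean of X = -10.1, Var[X] = 64

From Q = -8X - 24.9: mean of Q = a·mean of X + b, so mean of X = (mean of Q − b)/a = (55.9 − (-24.9))/(-8) = -10.1.
Var[Q] = a²·Var[X], so Var[X] = 4096/(-8)² = 64.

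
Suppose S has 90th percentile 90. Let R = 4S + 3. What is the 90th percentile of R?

Since a = 4 > 0 the transformation is increasing, so the 90th percentile of R = a·(P_{90} of S) + b = 4·90 + 3 = 363.

90th percentile of R = 363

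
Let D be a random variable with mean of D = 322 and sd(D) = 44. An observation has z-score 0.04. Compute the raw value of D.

D = 323.76

D = mean of D + z·sd(D) = 322 + 0.04·44 = 323.76.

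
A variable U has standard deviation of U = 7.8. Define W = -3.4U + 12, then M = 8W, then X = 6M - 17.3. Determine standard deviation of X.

standard deviation of W = |-3.4|·7.8 = 26.52.
standard deviation of M = |8|·26.52 = 212.16.
standard deviation of X = |6|·212.16 = 1272.96.

standard deviation of X = 1272.96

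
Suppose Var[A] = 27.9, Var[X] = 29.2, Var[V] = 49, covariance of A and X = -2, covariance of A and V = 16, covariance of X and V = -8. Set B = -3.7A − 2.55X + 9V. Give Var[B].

Var[B] = a²·Var[A] + b²·Var[X] + c²·Var[V] + 2ab·covariance of A and X + 2ac·covariance of A and V + 2bc·covariance of X and V, with a = -3.7, b = -2.55, c = 9.
= 381.951 + 189.873 + 3969 + (-37.74) + (-1065.6) + 367.2
= 3804.684.

Var[B] = 3804.684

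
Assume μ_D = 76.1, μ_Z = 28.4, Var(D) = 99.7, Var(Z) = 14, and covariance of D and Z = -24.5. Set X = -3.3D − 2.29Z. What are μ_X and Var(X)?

μ_X = -316.166, Var(X) = 788.8574

μ_X = (-3.3)·μ_D + (-2.29)·μ_Z = (-3.3)·76.1 + (-2.29)·28.4 = -316.166.
Var(X) = a²·Var(D) + b²·Var(Z) + 2ab·covariance of D and Z with a = -3.3, b = -2.29.
= (-3.3)²·99.7 + (-2.29)²·14 + 2·(-3.3)·(-2.29)·(-24.5)
= 1085.733 + 73.4174 + (-370.293) = 788.8574.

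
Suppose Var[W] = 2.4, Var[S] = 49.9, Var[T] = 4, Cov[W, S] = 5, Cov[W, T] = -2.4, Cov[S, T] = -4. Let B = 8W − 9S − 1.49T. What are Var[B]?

Var[B] = a²·Var[W] + b²·Var[S] + c²·Var[T] + 2ab·Cov[W, S] + 2ac·Cov[W, T] + 2bc·Cov[S, T], with a = 8, b = -9, c = -1.49.
= 153.6 + 4041.9 + 8.8804 + (-720) + 57.216 + (-107.28)
= 3434.3164.

Var[B] = 3434.3164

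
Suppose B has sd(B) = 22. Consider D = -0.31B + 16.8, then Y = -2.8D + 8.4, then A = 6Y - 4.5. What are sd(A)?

sd(D) = |-0.31|·22 = 6.82.
sd(Y) = |-2.8|·6.82 = 19.096.
sd(A) = |6|·19.096 = 114.576.

sd(A) = 114.576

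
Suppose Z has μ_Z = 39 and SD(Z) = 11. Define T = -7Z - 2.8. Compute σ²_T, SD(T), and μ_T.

σ²_T = 5929, SD(T) = 77, μ_T = -275.8

T = -7Z - 2.8 is linear with a = -7, b = -2.8.
σ²_Z = 11² = 121.
σ²_T = a²·σ²_Z = (-7)²·121 = 5929 (the additive constant -2.8 does not affect variance).
SD(T) = |a|·SD(Z) = |-7|·11 = 77.
μ_T = a·μ_Z + b = (-7)·39 + (-2.8) = -275.8.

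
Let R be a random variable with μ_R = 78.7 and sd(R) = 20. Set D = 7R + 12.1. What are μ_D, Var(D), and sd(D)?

D = 7R + 12.1 is linear with a = 7, b = 12.1.
μ_D = a·μ_R + b = 7·78.7 + 12.1 = 563.
Var(R) = 20² = 400.
Var(D) = a²·Var(R) = 7²·400 = 19600 (the additive constant 12.1 does not affect variance).
sd(D) = |a|·sd(R) = |7|·20 = 140.

μ_D = 563, Var(D) = 19600, sd(D) = 140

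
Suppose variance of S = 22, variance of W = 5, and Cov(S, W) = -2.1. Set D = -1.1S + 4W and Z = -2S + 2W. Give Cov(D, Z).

By bilinearity, Cov(D, Z) = ac·variance of S + bd·variance of W + (ad+bc)·Cov(S, W), with a=-1.1, b=4, c=-2, d=2.
ac·variance of S = (-1.1)·(-2)·22 = 48.4
bd·variance of W = 4·2·5 = 40
(ad+bc)·Cov(S, W) = (-10.2)·(-2.1) = 21.42
Cov(D, Z) = 48.4 + 40 + 21.42 = 109.82.

Cov(D, Z) = 109.82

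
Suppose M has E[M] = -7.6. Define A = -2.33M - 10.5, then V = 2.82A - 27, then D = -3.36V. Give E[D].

E[A] = (-2.33)·(-7.6) + (-10.5) = 7.208.
E[V] = 2.82·7.208 + (-27) = -6.67344.
E[D] = (-3.36)·(-6.67344) = 22.4227584.

E[D] = 22.4227584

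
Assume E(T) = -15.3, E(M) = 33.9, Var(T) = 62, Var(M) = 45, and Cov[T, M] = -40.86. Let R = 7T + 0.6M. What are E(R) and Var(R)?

E(R) = 7·E(T) + 0.6·E(M) = 7·(-15.3) + 0.6·33.9 = -86.76.
Var(R) = a²·Var(T) + b²·Var(M) + 2ab·Cov[T, M] with a = 7, b = 0.6.
= 7²·62 + 0.6²·45 + 2·7·0.6·(-40.86)
= 3038 + 16.2 + (-343.224) = 2710.976.

E(R) = -86.76, Var(R) = 2710.976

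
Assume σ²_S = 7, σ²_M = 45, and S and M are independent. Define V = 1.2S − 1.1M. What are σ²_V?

σ²_V = 64.53

σ²_V = a²·σ²_S + b²·σ²_M + 2ab·Cov(S, M) with a = 1.2, b = -1.1.
Independence gives Cov(S, M) = 0.
= 1.2²·7 + (-1.1)²·45 + 2·1.2·(-1.1)·0
= 10.08 + 54.45 + 0 = 64.53.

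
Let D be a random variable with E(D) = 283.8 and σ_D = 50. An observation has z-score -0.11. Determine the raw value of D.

D = E(D) + z·σ_D = 283.8 + (-0.11)·50 = 278.3.

D = 278.3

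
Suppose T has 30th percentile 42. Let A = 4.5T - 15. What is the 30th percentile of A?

30th percentile of A = 174

Since a = 4.5 > 0 the transformation is increasing, so the 30th percentile of A = a·(P_{30} of T) + b = 4.5·42 + (-15) = 174.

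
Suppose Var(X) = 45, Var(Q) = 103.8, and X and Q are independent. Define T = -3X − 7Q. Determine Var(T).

Var(T) = 5491.2

Var(T) = a²·Var(X) + b²·Var(Q) + 2ab·Cov[X, Q] with a = -3, b = -7.
Independence gives Cov[X, Q] = 0.
= (-3)²·45 + (-7)²·103.8 + 2·(-3)·(-7)·0
= 405 + 5086.2 + 0 = 5491.2.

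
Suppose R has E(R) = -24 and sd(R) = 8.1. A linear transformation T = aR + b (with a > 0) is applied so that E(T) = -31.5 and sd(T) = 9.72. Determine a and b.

sd(T) = a·sd(R) (a > 0), so a = 9.72/8.1 = 1.2.
E(T) = a·E(R) + b, so b = -31.5 − 1.2·(-24) = -2.7.

a = 1.2, b = -2.7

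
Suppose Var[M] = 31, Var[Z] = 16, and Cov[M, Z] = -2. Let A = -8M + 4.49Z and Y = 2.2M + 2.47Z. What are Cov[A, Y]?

By bilinearity, Cov[A, Y] = ac·Var[M] + bd·Var[Z] + (ad+bc)·Cov[M, Z], with a=-8, b=4.49, c=2.2, d=2.47.
ac·Var[M] = (-8)·2.2·31 = -545.6
bd·Var[Z] = 4.49·2.47·16 = 177.4448
(ad+bc)·Cov[M, Z] = (-9.882)·(-2) = 19.764
Cov[A, Y] = -545.6 + 177.4448 + 19.764 = -348.3912.

Cov[A, Y] = -348.3912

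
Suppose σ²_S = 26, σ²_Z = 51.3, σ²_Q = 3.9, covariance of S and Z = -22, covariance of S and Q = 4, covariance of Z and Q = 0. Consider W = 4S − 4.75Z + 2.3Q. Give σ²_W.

σ²_W = 2503.68725

σ²_W = a²·σ²_S + b²·σ²_Z + c²·σ²_Q + 2ab·covariance of S and Z + 2ac·covariance of S and Q + 2bc·covariance of Z and Q, with a = 4, b = -4.75, c = 2.3.
= 416 + 1157.45625 + 20.631 + 836 + 73.6 + 0
= 2503.68725.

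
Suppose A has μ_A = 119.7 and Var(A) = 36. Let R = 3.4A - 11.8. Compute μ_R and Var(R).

μ_R = 395.18, Var(R) = 416.16

R = 3.4A - 11.8 is linear with a = 3.4, b = -11.8.
μ_R = a·μ_A + b = 3.4·119.7 + (-11.8) = 395.18.
Var(R) = a²·Var(A) = 3.4²·36 = 416.16 (the additive constant -11.8 does not affect variance).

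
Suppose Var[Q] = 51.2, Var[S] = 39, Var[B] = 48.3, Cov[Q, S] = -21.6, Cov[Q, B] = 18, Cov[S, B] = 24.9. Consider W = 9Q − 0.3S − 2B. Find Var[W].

Var[W] = a²·Var[Q] + b²·Var[S] + c²·Var[B] + 2ab·Cov[Q, S] + 2ac·Cov[Q, B] + 2bc·Cov[S, B], with a = 9, b = -0.3, c = -2.
= 4147.2 + 3.51 + 193.2 + 116.64 + (-648) + 29.88
= 3842.43.

Var[W] = 3842.43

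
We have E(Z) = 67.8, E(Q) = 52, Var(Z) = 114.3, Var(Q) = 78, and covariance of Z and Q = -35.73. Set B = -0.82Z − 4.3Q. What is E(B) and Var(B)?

E(B) = (-0.82)·E(Z) + (-4.3)·E(Q) = (-0.82)·67.8 + (-4.3)·52 = -279.196.
Var(B) = a²·Var(Z) + b²·Var(Q) + 2ab·covariance of Z and Q with a = -0.82, b = -4.3.
= (-0.82)²·114.3 + (-4.3)²·78 + 2·(-0.82)·(-4.3)·(-35.73)
= 76.85532 + 1442.22 + (-251.96796) = 1267.10736.

E(B) = -279.196, Var(B) = 1267.10736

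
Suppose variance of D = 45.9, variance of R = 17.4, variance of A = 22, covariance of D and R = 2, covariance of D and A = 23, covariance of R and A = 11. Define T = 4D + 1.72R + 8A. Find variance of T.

variance of T = 3996.11616

variance of T = a²·variance of D + b²·variance of R + c²·variance of A + 2ab·covariance of D and R + 2ac·covariance of D and A + 2bc·covariance of R and A, with a = 4, b = 1.72, c = 8.
= 734.4 + 51.47616 + 1408 + 27.52 + 1472 + 302.72
= 3996.11616.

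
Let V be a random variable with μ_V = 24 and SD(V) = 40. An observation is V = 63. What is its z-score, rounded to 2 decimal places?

z = (V − μ_V) / SD(V) = (63 − 24) / 40 ≈ 0.98.

z = 0.98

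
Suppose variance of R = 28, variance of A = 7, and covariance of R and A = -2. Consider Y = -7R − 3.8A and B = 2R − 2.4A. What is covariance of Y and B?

By bilinearity, covariance of Y and B = ac·variance of R + bd·variance of A + (ad+bc)·covariance of R and A, with a=-7, b=-3.8, c=2, d=-2.4.
ac·variance of R = (-7)·2·28 = -392
bd·variance of A = (-3.8)·(-2.4)·7 = 63.84
(ad+bc)·covariance of R and A = (9.2)·(-2) = -18.4
covariance of Y and B = -392 + 63.84 + (-18.4) = -346.56.

covariance of Y and B = -346.56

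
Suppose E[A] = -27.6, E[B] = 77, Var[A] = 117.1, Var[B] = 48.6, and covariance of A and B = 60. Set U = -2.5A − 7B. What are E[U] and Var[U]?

E[U] = -470, Var[U] = 5213.275

E[U] = (-2.5)·E[A] + (-7)·E[B] = (-2.5)·(-27.6) + (-7)·77 = -470.
Var[U] = a²·Var[A] + b²·Var[B] + 2ab·covariance of A and B with a = -2.5, b = -7.
= (-2.5)²·117.1 + (-7)²·48.6 + 2·(-2.5)·(-7)·60
= 731.875 + 2381.4 + 2100 = 5213.275.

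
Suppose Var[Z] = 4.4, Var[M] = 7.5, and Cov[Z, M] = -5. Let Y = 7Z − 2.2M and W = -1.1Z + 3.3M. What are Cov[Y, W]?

Cov[Y, W] = -215.93

By bilinearity, Cov[Y, W] = ac·Var[Z] + bd·Var[M] + (ad+bc)·Cov[Z, M], with a=7, b=-2.2, c=-1.1, d=3.3.
ac·Var[Z] = 7·(-1.1)·4.4 = -33.88
bd·Var[M] = (-2.2)·3.3·7.5 = -54.45
(ad+bc)·Cov[Z, M] = (25.52)·(-5) = -127.6
Cov[Y, W] = -33.88 + (-54.45) + (-127.6) = -215.93.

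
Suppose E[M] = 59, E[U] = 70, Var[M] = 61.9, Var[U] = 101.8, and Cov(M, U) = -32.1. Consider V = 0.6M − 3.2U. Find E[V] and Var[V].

E[V] = -188.6, Var[V] = 1187.98

E[V] = 0.6·E[M] + (-3.2)·E[U] = 0.6·59 + (-3.2)·70 = -188.6.
Var[V] = a²·Var[M] + b²·Var[U] + 2ab·Cov(M, U) with a = 0.6, b = -3.2.
= 0.6²·61.9 + (-3.2)²·101.8 + 2·0.6·(-3.2)·(-32.1)
= 22.284 + 1042.432 + 123.264 = 1187.98.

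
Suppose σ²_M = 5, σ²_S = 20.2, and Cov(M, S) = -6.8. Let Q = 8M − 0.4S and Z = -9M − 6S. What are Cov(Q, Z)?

By bilinearity, Cov(Q, Z) = ac·σ²_M + bd·σ²_S + (ad+bc)·Cov(M, S), with a=8, b=-0.4, c=-9, d=-6.
ac·σ²_M = 8·(-9)·5 = -360
bd·σ²_S = (-0.4)·(-6)·20.2 = 48.48
(ad+bc)·Cov(M, S) = (-44.4)·(-6.8) = 301.92
Cov(Q, Z) = -360 + 48.48 + 301.92 = -9.6.

Cov(Q, Z) = -9.6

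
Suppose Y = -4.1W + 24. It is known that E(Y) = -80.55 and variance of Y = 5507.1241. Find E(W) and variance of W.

From Y = -4.1W + 24: E(Y) = a·E(W) + b, so E(W) = (E(Y) − b)/a = (-80.55 − 24)/(-4.1) = 25.5.
variance of Y = a²·variance of W, so variance of W = 5507.1241/(-4.1)² = 327.61.

E(W) = 25.5, variance of W = 327.61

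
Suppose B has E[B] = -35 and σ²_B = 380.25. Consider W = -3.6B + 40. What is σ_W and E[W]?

σ_W = 70.2, E[W] = 166

W = -3.6B + 40 is linear with a = -3.6, b = 40.
σ_B = √380.25 = 19.5.
σ_W = |a|·σ_B = |-3.6|·19.5 = 70.2.
E[W] = a·E[B] + b = (-3.6)·(-35) + 40 = 166.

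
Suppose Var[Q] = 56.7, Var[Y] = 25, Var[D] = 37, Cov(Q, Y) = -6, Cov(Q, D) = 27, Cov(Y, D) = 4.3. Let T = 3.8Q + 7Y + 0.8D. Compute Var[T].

Var[T] = a²·Var[Q] + b²·Var[Y] + c²·Var[D] + 2ab·Cov(Q, Y) + 2ac·Cov(Q, D) + 2bc·Cov(Y, D), with a = 3.8, b = 7, c = 0.8.
= 818.748 + 1225 + 23.68 + (-319.2) + 164.16 + 48.16
= 1960.548.

Var[T] = 1960.548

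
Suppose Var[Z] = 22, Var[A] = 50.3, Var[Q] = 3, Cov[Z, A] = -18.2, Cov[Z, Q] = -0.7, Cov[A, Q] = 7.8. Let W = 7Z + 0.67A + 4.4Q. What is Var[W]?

Var[W] = a²·Var[Z] + b²·Var[A] + c²·Var[Q] + 2ab·Cov[Z, A] + 2ac·Cov[Z, Q] + 2bc·Cov[A, Q], with a = 7, b = 0.67, c = 4.4.
= 1078 + 22.57967 + 58.08 + (-170.716) + (-43.12) + 45.9888
= 990.81247.

Var[W] = 990.81247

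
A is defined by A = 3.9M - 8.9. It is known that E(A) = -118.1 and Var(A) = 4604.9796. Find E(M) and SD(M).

From A = 3.9M - 8.9: E(A) = a·E(M) + b, so E(M) = (E(A) − b)/a = (-118.1 − (-8.9))/3.9 = -28.
SD(A) = √4604.9796 = 67.86.
SD(A) = |a|·SD(M), so SD(M) = 67.86/|3.9| = 17.4.

E(M) = -28, SD(M) = 17.4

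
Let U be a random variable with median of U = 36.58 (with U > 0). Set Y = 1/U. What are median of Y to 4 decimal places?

median of Y = 0.0273

1/U is monotone on this domain, so median of Y = 1/(36.58) ≈ 0.0273.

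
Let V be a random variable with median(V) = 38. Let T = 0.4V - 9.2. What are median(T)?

A linear map preserves order up to sign, so median(T) = a·median(V) + b = 0.4·38 + (-9.2) = 6.

median(T) = 6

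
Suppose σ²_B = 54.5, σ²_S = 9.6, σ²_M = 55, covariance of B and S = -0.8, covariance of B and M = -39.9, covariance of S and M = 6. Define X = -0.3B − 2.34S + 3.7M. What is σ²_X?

σ²_X = 793.97956

σ²_X = a²·σ²_B + b²·σ²_S + c²·σ²_M + 2ab·covariance of B and S + 2ac·covariance of B and M + 2bc·covariance of S and M, with a = -0.3, b = -2.34, c = 3.7.
= 4.905 + 52.56576 + 752.95 + (-1.1232) + 88.578 + (-103.896)
= 793.97956.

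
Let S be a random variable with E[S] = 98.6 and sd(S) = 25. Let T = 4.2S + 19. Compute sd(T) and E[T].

T = 4.2S + 19 is linear with a = 4.2, b = 19.
sd(T) = |a|·sd(S) = |4.2|·25 = 105.
E[T] = a·E[S] + b = 4.2·98.6 + 19 = 433.12.

sd(T) = 105, E[T] = 433.12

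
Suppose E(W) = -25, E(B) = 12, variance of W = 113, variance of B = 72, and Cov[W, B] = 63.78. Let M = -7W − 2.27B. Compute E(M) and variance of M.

E(M) = (-7)·E(W) + (-2.27)·E(B) = (-7)·(-25) + (-2.27)·12 = 147.76.
variance of M = a²·variance of W + b²·variance of B + 2ab·Cov[W, B] with a = -7, b = -2.27.
= (-7)²·113 + (-2.27)²·72 + 2·(-7)·(-2.27)·63.78
= 5537 + 371.0088 + 2026.9284 = 7934.9372.

E(M) = 147.76, variance of M = 7934.9372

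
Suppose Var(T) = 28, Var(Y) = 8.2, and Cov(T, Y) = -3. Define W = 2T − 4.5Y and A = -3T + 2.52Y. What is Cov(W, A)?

Cov(W, A) = -316.608

By bilinearity, Cov(W, A) = ac·Var(T) + bd·Var(Y) + (ad+bc)·Cov(T, Y), with a=2, b=-4.5, c=-3, d=2.52.
ac·Var(T) = 2·(-3)·28 = -168
bd·Var(Y) = (-4.5)·2.52·8.2 = -92.988
(ad+bc)·Cov(T, Y) = (18.54)·(-3) = -55.62
Cov(W, A) = -168 + (-92.988) + (-55.62) = -316.608.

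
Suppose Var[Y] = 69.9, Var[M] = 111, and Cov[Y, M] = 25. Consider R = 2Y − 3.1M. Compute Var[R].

Var[R] = a²·Var[Y] + b²·Var[M] + 2ab·Cov[Y, M] with a = 2, b = -3.1.
= 2²·69.9 + (-3.1)²·111 + 2·2·(-3.1)·25
= 279.6 + 1066.71 + (-310) = 1036.31.

Var[R] = 1036.31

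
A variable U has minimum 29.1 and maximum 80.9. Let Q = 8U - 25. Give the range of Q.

Range(Q) = 414.4

Range of U = 80.9 − 29.1 = 51.8.
Range(Q) = |a|·Range(U) = |8|·51.8 = 414.4.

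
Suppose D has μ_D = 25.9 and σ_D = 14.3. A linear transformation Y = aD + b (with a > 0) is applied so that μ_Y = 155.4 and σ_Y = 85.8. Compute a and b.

σ_Y = a·σ_D (a > 0), so a = 85.8/14.3 = 6.
μ_Y = a·μ_D + b, so b = 155.4 − 6·25.9 = 0.

a = 6, b = 0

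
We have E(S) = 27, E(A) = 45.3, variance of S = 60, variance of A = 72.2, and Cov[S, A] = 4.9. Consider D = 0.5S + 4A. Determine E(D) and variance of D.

E(D) = 194.7, variance of D = 1189.8

E(D) = 0.5·E(S) + 4·E(A) = 0.5·27 + 4·45.3 = 194.7.
variance of D = a²·variance of S + b²·variance of A + 2ab·Cov[S, A] with a = 0.5, b = 4.
= 0.5²·60 + 4²·72.2 + 2·0.5·4·4.9
= 15 + 1155.2 + 19.6 = 1189.8.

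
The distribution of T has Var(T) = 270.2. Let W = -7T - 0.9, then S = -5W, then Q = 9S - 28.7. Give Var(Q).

Var(W) = (-7)²·270.2 = 13239.8.
Var(S) = (-5)²·13239.8 = 330995.
Var(Q) = 9²·330995 = 26810595.

Var(Q) = 26810595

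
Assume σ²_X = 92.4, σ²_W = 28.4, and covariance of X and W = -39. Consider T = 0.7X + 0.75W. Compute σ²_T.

σ²_T = 20.301

σ²_T = a²·σ²_X + b²·σ²_W + 2ab·covariance of X and W with a = 0.7, b = 0.75.
= 0.7²·92.4 + 0.75²·28.4 + 2·0.7·0.75·(-39)
= 45.276 + 15.975 + (-40.95) = 20.301.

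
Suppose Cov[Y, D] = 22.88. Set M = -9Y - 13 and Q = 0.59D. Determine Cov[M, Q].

Cov[M, Q] = -121.4928

Cov[M, Q] = a·c·Cov[Y, D] = (-9)·0.59·22.88 = -121.4928. Additive constants drop out.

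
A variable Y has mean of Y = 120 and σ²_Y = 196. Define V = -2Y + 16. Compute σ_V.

σ_V = 28

V = -2Y + 16 is linear with a = -2, b = 16.
σ_Y = √196 = 14.
σ_V = |a|·σ_Y = |-2|·14 = 28.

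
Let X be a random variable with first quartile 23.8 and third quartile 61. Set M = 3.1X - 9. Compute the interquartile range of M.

IQR(M) = 115.32

IQR of X = Q3 − Q1 = 61 − 23.8 = 37.2.
Under M = aX + b, IQR(M) = |a|·IQR(X) = |3.1|·37.2 = 115.32 (shifts cancel; spread scales by |a|).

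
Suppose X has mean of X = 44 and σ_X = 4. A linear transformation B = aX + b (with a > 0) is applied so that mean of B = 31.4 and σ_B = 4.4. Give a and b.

a = 1.1, b = -17

σ_B = a·σ_X (a > 0), so a = 4.4/4 = 1.1.
mean of B = a·mean of X + b, so b = 31.4 − 1.1·44 = -17.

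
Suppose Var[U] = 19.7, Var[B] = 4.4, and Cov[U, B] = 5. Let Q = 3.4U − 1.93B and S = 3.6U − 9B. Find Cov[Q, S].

Cov[Q, S] = 129.816

By bilinearity, Cov[Q, S] = ac·Var[U] + bd·Var[B] + (ad+bc)·Cov[U, B], with a=3.4, b=-1.93, c=3.6, d=-9.
ac·Var[U] = 3.4·3.6·19.7 = 241.128
bd·Var[B] = (-1.93)·(-9)·4.4 = 76.428
(ad+bc)·Cov[U, B] = (-37.548)·5 = -187.74
Cov[Q, S] = 241.128 + 76.428 + (-187.74) = 129.816.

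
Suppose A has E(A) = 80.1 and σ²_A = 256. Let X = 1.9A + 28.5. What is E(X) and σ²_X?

E(X) = 180.69, σ²_X = 924.16

X = 1.9A + 28.5 is linear with a = 1.9, b = 28.5.
E(X) = a·E(A) + b = 1.9·80.1 + 28.5 = 180.69.
σ²_X = a²·σ²_A = 1.9²·256 = 924.16 (the additive constant 28.5 does not affect variance).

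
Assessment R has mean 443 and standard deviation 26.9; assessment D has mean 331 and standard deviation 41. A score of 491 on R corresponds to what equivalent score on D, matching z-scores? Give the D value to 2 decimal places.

z = (491 − 443)/26.9 ≈ 1.7844.
D = 331 + z·41 = 331 + (491 − 443)·41/26.9 ≈ 404.16.

D = 404.16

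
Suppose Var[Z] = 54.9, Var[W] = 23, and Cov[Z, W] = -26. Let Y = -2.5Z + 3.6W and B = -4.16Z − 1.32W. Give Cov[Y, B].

Cov[Y, B] = 765.24

By bilinearity, Cov[Y, B] = ac·Var[Z] + bd·Var[W] + (ad+bc)·Cov[Z, W], with a=-2.5, b=3.6, c=-4.16, d=-1.32.
ac·Var[Z] = (-2.5)·(-4.16)·54.9 = 570.96
bd·Var[W] = 3.6·(-1.32)·23 = -109.296
(ad+bc)·Cov[Z, W] = (-11.676)·(-26) = 303.576
Cov[Y, B] = 570.96 + (-109.296) + 303.576 = 765.24.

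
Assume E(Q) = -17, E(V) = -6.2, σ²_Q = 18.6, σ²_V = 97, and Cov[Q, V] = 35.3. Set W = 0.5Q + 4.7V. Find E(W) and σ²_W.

E(W) = 0.5·E(Q) + 4.7·E(V) = 0.5·(-17) + 4.7·(-6.2) = -37.64.
σ²_W = a²·σ²_Q + b²·σ²_V + 2ab·Cov[Q, V] with a = 0.5, b = 4.7.
= 0.5²·18.6 + 4.7²·97 + 2·0.5·4.7·35.3
= 4.65 + 2142.73 + 165.91 = 2313.29.

E(W) = -37.64, σ²_W = 2313.29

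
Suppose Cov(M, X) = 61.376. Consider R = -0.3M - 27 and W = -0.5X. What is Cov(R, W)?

Cov(R, W) = a·c·Cov(M, X) = (-0.3)·(-0.5)·61.376 = 9.2064. Additive constants drop out.

Cov(R, W) = 9.2064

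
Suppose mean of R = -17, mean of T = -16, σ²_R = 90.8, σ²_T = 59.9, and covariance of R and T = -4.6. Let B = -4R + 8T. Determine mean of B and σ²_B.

mean of B = (-4)·mean of R + 8·mean of T = (-4)·(-17) + 8·(-16) = -60.
σ²_B = a²·σ²_R + b²·σ²_T + 2ab·covariance of R and T with a = -4, b = 8.
= (-4)²·90.8 + 8²·59.9 + 2·(-4)·8·(-4.6)
= 1452.8 + 3833.6 + 294.4 = 5580.8.

mean of B = -60, σ²_B = 5580.8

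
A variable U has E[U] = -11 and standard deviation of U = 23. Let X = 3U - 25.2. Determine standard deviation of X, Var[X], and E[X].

X = 3U - 25.2 is linear with a = 3, b = -25.2.
standard deviation of X = |a|·standard deviation of U = |3|·23 = 69.
Var[U] = 23² = 529.
Var[X] = a²·Var[U] = 3²·529 = 4761 (the additive constant -25.2 does not affect variance).
E[X] = a·E[U] + b = 3·(-11) + (-25.2) = -58.2.

standard deviation of X = 69, Var[X] = 4761, E[X] = -58.2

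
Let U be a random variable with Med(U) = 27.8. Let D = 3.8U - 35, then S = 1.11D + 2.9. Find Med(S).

Med(S) = 81.3104

Med(D) = 3.8·27.8 + (-35) = 70.64.
Med(S) = 1.11·70.64 + 2.9 = 81.3104.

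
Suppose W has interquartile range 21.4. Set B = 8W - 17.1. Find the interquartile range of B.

Under B = aW + b, IQR(B) = |a|·IQR(W) = |8|·21.4 = 171.2 (shifts cancel; spread scales by |a|).

IQR(B) = 171.2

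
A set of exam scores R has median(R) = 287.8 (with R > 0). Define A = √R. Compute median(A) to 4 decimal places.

median(A) = 16.9647

√R is monotone on this domain, so median(A) = √(287.8) ≈ 16.9647.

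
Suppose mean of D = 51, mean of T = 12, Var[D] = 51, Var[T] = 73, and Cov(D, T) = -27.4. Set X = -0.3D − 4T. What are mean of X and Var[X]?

mean of X = (-0.3)·mean of D + (-4)·mean of T = (-0.3)·51 + (-4)·12 = -63.3.
Var[X] = a²·Var[D] + b²·Var[T] + 2ab·Cov(D, T) with a = -0.3, b = -4.
= (-0.3)²·51 + (-4)²·73 + 2·(-0.3)·(-4)·(-27.4)
= 4.59 + 1168 + (-65.76) = 1106.83.

mean of X = -63.3, Var[X] = 1106.83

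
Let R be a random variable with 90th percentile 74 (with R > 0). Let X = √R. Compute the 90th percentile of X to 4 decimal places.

90th percentile of X = 8.6023

√R is increasing, so P_{90}(X) = g(P_{90}(R)) ≈ 8.6023.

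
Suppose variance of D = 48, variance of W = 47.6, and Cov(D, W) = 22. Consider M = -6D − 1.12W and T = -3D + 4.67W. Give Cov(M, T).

By bilinearity, Cov(M, T) = ac·variance of D + bd·variance of W + (ad+bc)·Cov(D, W), with a=-6, b=-1.12, c=-3, d=4.67.
ac·variance of D = (-6)·(-3)·48 = 864
bd·variance of W = (-1.12)·4.67·47.6 = -248.96704
(ad+bc)·Cov(D, W) = (-24.66)·22 = -542.52
Cov(M, T) = 864 + (-248.96704) + (-542.52) = 72.51296.

Cov(M, T) = 72.51296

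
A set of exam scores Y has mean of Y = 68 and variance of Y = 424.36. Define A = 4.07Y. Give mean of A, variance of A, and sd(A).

mean of A = 276.76, variance of A = 7029.480964, sd(A) = 83.842

A = 4.07Y is linear with a = 4.07, b = 0.
mean of A = a·mean of Y + b = 4.07·68 = 276.76.
variance of A = a²·variance of Y = 4.07²·424.36 = 7029.480964.
sd(Y) = √424.36 = 20.6.
sd(A) = |a|·sd(Y) = |4.07|·20.6 = 83.842.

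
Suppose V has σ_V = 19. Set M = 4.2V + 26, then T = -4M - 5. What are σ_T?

σ_M = |4.2|·19 = 79.8.
σ_T = |-4|·79.8 = 319.2.

σ_T = 319.2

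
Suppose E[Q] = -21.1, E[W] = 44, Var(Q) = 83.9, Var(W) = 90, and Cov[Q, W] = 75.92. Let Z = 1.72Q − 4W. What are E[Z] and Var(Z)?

E[Z] = 1.72·E[Q] + (-4)·E[W] = 1.72·(-21.1) + (-4)·44 = -212.292.
Var(Z) = a²·Var(Q) + b²·Var(W) + 2ab·Cov[Q, W] with a = 1.72, b = -4.
= 1.72²·83.9 + (-4)²·90 + 2·1.72·(-4)·75.92
= 248.20976 + 1440 + (-1044.6592) = 643.55056.

E[Z] = -212.292, Var(Z) = 643.55056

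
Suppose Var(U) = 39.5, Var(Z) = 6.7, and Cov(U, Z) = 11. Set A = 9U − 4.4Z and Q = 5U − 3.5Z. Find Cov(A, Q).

Cov(A, Q) = 1292.18

By bilinearity, Cov(A, Q) = ac·Var(U) + bd·Var(Z) + (ad+bc)·Cov(U, Z), with a=9, b=-4.4, c=5, d=-3.5.
ac·Var(U) = 9·5·39.5 = 1777.5
bd·Var(Z) = (-4.4)·(-3.5)·6.7 = 103.18
(ad+bc)·Cov(U, Z) = (-53.5)·11 = -588.5
Cov(A, Q) = 1777.5 + 103.18 + (-588.5) = 1292.18.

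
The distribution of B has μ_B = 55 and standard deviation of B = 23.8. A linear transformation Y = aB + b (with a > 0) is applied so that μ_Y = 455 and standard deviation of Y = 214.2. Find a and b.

a = 9, b = -40

standard deviation of Y = a·standard deviation of B (a > 0), so a = 214.2/23.8 = 9.
μ_Y = a·μ_B + b, so b = 455 − 9·55 = -40.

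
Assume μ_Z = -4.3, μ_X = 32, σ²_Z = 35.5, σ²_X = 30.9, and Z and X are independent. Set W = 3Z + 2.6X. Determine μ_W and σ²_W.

μ_W = 3·μ_Z + 2.6·μ_X = 3·(-4.3) + 2.6·32 = 70.3.
σ²_W = a²·σ²_Z + b²·σ²_X + 2ab·covariance of Z and X with a = 3, b = 2.6.
Independence gives covariance of Z and X = 0.
= 3²·35.5 + 2.6²·30.9 + 2·3·2.6·0
= 319.5 + 208.884 + 0 = 528.384.

μ_W = 70.3, σ²_W = 528.384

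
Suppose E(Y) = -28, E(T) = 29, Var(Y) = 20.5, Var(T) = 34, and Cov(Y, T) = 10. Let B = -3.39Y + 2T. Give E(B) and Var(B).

E(B) = (-3.39)·E(Y) + 2·E(T) = (-3.39)·(-28) + 2·29 = 152.92.
Var(B) = a²·Var(Y) + b²·Var(T) + 2ab·Cov(Y, T) with a = -3.39, b = 2.
= (-3.39)²·20.5 + 2²·34 + 2·(-3.39)·2·10
= 235.58805 + 136 + (-135.6) = 235.98805.

E(B) = 152.92, Var(B) = 235.98805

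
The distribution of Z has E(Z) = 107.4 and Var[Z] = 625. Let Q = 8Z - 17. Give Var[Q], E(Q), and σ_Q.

Q = 8Z - 17 is linear with a = 8, b = -17.
Var[Q] = a²·Var[Z] = 8²·625 = 40000 (the additive constant -17 does not affect variance).
E(Q) = a·E(Z) + b = 8·107.4 + (-17) = 842.2.
σ_Z = √625 = 25.
σ_Q = |a|·σ_Z = |8|·25 = 200.

Var[Q] = 40000, E(Q) = 842.2, σ_Q = 200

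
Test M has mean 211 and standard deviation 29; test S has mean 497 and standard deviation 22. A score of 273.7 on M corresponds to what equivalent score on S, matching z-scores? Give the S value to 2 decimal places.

z = (273.7 − 211)/29 ≈ 2.1621.
S = 497 + z·22 = 497 + (273.7 − 211)·22/29 ≈ 544.57.

S = 544.57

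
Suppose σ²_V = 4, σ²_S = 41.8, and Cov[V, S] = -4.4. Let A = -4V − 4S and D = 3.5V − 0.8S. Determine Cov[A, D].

Cov[A, D] = 125.28

By bilinearity, Cov[A, D] = ac·σ²_V + bd·σ²_S + (ad+bc)·Cov[V, S], with a=-4, b=-4, c=3.5, d=-0.8.
ac·σ²_V = (-4)·3.5·4 = -56
bd·σ²_S = (-4)·(-0.8)·41.8 = 133.76
(ad+bc)·Cov[V, S] = (-10.8)·(-4.4) = 47.52
Cov[A, D] = -56 + 133.76 + 47.52 = 125.28.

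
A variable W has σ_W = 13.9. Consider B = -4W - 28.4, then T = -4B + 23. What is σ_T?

σ_B = |-4|·13.9 = 55.6.
σ_T = |-4|·55.6 = 222.4.

σ_T = 222.4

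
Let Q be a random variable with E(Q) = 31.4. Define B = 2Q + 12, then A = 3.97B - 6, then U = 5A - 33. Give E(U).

E(B) = 2·31.4 + 12 = 74.8.
E(A) = 3.97·74.8 + (-6) = 290.956.
E(U) = 5·290.956 + (-33) = 1421.78.

E(U) = 1421.78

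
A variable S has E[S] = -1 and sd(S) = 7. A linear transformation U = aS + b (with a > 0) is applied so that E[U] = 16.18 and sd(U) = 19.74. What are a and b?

sd(U) = a·sd(S) (a > 0), so a = 19.74/7 = 2.82.
E[U] = a·E[S] + b, so b = 16.18 − 2.82·(-1) = 19.

a = 2.82, b = 19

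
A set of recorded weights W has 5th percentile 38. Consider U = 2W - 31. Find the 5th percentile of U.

Since a = 2 > 0 the transformation is increasing, so the 5th percentile of U = a·(P_{5} of W) + b = 2·38 + (-31) = 45.

5th percentile of U = 45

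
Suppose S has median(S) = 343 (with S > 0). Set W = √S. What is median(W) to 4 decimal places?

median(W) = 18.5203

√S is monotone on this domain, so median(W) = √(343) ≈ 18.5203.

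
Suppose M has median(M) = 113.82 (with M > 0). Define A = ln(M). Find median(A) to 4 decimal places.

median(A) = 4.7346

ln(M) is monotone on this domain, so median(A) = ln(113.82) ≈ 4.7346.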